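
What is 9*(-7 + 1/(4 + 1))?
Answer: -306/5 ≈ -61.200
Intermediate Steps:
9*(-7 + 1/(4 + 1)) = 9*(-7 + 1/5) = 9*(-34/5) = -306/5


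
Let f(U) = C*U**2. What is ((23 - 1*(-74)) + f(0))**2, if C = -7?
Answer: 9409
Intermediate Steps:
f(U) = -7*U**2
((23 - 1*(-74)) + f(0))**2 = ((23 - 1*(-74)) - 7*0**2)**2 = ((23 + 74) - 7*0)**2 = (97 + 0)**2 = 97**2 = 9409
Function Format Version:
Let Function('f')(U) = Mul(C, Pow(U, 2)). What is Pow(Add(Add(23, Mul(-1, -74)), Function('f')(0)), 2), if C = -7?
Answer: 9409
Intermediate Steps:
Function('f')(U) = Mul(-7, Pow(U, 2))
Pow(Add(Add(23, Mul(-1, -74)), Function('f')(0)), 2) = Pow(Add(Add(23, Mul(-1, -74)), Mul(-7, Pow(0, 2))), 2) = Pow(Add(Add(23, 74), Mul(-7, 0)), 2) = Pow(Add(97, 0), 2) = Pow(97, 2) = 9409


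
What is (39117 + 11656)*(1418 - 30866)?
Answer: -1495163304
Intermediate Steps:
(39117 + 11656)*(1418 - 30866) = 50773*(-29448) = -1495163304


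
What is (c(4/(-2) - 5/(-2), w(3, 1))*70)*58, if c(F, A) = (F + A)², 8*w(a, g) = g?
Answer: 25375/16 ≈ 1585.9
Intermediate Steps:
w(a, g) = g/8
c(F, A) = (A + F)²
(c(4/(-2) - 5/(-2), w(3, 1))*70)*58 = (((⅛)*1 + (4/(-2) - 5/(-2)))²*70)*58 = ((⅛ + (4*(-½) - 5*(-½)))²*70)*58 = ((⅛ + (-2 + 5/2))²*70)*58 = ((⅛ + ½)²*70)*58 = ((5/8)²*70)*58 = ((25/64)*70)*58 = (875/32)*58 = 25375/16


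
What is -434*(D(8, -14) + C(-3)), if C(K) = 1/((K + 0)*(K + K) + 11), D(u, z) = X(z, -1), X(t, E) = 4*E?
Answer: 49910/29 ≈ 1721.0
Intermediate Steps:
D(u, z) = -4 (D(u, z) = 4*(-1) = -4)
C(K) = 1/(11 + 2*K²) (C(K) = 1/(K*(2*K) + 11) = 1/(2*K² + 11) = 1/(11 + 2*K²))
-434*(D(8, -14) + C(-3)) = -434*(-4 + 1/(11 + 2*(-3)²)) = -434*(-4 + 1/(11 + 2*9)) = -434*(-4 + 1/(11 + 18)) = -434*(-4 + 1/29) = -434*(-115/29) = 49910/29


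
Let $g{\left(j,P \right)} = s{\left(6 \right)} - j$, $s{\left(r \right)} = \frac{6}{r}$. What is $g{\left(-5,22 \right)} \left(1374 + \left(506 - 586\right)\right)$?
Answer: $7764$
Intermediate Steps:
$g{\left(j,P \right)} = 1 - j$ ($g{\left(j,P \right)} = \frac{6}{6} - j = 6 \cdot \frac{1}{6} - j = 1 - j$)
$g{\left(-5,22 \right)} \left(1374 + \left(506 - 586\right)\right) = \left(1 - -5\right) \left(1374 + \left(506 - 586\right)\right) = \left(1 + 5\right) \left(1374 - 80\right) = 6 \cdot 1294 = 7764$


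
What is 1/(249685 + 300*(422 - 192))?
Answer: 1/318685 ≈ 3.1379e-6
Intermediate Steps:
1/(249685 + 300*(422 - 192)) = 1/(249685 + 300*230) = 1/(249685 + 69000) = 1/318685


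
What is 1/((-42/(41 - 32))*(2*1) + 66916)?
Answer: 3/200720 ≈ 1.4946e-5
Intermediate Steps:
1/((-42/(41 - 32))*(2*1) + 66916) = 1/(-42/9*2 + 66916) = 1/(-42*⅑*2 + 66916) = 1/(-14/3*2 + 66916) = 1/(-28/3 + 66916) = 1/(200720/3) = 3/200720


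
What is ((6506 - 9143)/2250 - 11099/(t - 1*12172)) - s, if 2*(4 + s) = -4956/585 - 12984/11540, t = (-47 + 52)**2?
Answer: 64844669243/7592887250 ≈ 8.5402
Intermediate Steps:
t = 25 (t = 5**2 = 25)
s = -989959/112515 (s = -4 + (-4956/585 - 12984/11540)/2 = -4 + (-4956*1/585 - 12984*1/11540)/2 = -4 + (-1652/195 - 3246/2885)/2 = -4 + (1/2)*(-1079798/112515) = -4 - 539899/112515 = -989959/112515 ≈ -8.7985)
((6506 - 9143)/2250 - 11099/(t - 1*12172)) - s = ((6506 - 9143)/2250 - 11099/(25 - 1*12172)) - 1*(-989959/112515) = (-2637*1/2250 - 11099/(25 - 12172)) + 989959/112515 = (-293/250 - 11099/(-12147)) + 989959/112515 = (-293/250 - 11099*(-1/12147)) + 989959/112515 = (-293/250 + 11099/12147) + 989959/112515 = -784321/3036750 + 989959/112515 = 64844669243/7592887250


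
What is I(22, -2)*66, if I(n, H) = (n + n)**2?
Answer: 127776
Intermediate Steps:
I(n, H) = 4*n**2 (I(n, H) = (2*n)**2 = 4*n**2)
I(22, -2)*66 = (4*22**2)*66 = (4*484)*66 = 1936*66 = 127776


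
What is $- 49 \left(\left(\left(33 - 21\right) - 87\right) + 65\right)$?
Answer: $490$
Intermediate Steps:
$- 49 \left(\left(\left(33 - 21\right) - 87\right) + 65\right) = - 49 \left(\left(12 - 87\right) + 65\right) = - 49 \left(-75 + 65\right) = \left(-49\right) \left(-10\right) = 490$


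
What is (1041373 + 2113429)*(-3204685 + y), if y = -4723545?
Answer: -25011995860460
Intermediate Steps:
(1041373 + 2113429)*(-3204685 + y) = (1041373 + 2113429)*(-3204685 - 4723545) = 3154802*(-7928230) = -25011995860460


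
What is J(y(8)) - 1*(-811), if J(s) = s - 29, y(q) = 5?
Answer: 787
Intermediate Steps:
J(s) = -29 + s
J(y(8)) - 1*(-811) = (-29 + 5) - 1*(-811) = -24 + 811 = 787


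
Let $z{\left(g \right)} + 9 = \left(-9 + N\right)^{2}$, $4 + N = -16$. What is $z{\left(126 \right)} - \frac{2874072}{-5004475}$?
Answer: $\frac{4166597272}{5004475} \approx 832.57$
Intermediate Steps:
$N = -20$ ($N = -4 - 16 = -20$)
$z{\left(g \right)} = 832$ ($z{\left(g \right)} = -9 + \left(-9 - 20\right)^{2} = -9 + \left(-29\right)^{2} = -9 + 841 = 832$)
$z{\left(126 \right)} - \frac{2874072}{-5004475} = 832 - \frac{2874072}{-5004475} = 832 - - \frac{2874072}{5004475} = 832 + \frac{2874072}{5004475} = \frac{4166597272}{5004475}$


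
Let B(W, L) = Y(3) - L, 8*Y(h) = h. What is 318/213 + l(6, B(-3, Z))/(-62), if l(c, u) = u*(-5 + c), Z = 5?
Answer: 55203/35216 ≈ 1.5676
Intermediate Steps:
Y(h) = h/8
B(W, L) = 3/8 - L (B(W, L) = (1/8)*3 - L = 3/8 - L)
318/213 + l(6, B(-3, Z))/(-62) = 318/213 + ((3/8 - 1*5)*(-5 + 6))/(-62) = 318*(1/213) + ((3/8 - 5)*1)*(-1/62) = 106/71 - 37/8*1*(-1/62) = 106/71 - 37/8*(-1/62) = 106/71 + 37/496 = 55203/35216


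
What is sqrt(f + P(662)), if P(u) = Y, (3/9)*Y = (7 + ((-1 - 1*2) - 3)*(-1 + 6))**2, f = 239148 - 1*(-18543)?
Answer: sqrt(259278) ≈ 509.19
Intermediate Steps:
f = 257691 (f = 239148 + 18543 = 257691)
Y = 1587 (Y = 3*(7 + ((-1 - 1*2) - 3)*(-1 + 6))**2 = 3*(7 + ((-1 - 2) - 3)*5)**2 = 3*(7 + (-3 - 3)*5)**2 = 3*(7 - 6*5)**2 = 3*(7 - 30)**2 = 3*(-23)**2 = 3*529 = 1587)
P(u) = 1587
sqrt(f + P(662)) = sqrt(257691 + 1587) = sqrt(259278)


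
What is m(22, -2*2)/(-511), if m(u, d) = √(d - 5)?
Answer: -3*I/511 ≈ -0.0058708*I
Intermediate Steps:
m(u, d) = √(-5 + d)
m(22, -2*2)/(-511) = √(-5 - 2*2)/(-511) = √(-5 - 4)*(-1/511) = √(-9)*(-1/511) = (3*I)*(-1/511) = -3*I/511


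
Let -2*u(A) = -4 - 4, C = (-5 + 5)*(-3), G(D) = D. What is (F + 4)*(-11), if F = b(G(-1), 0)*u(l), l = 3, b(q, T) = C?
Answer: -44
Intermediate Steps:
C = 0 (C = 0*(-3) = 0)
b(q, T) = 0
u(A) = 4 (u(A) = -(-4 - 4)/2 = -½*(-8) = 4)
F = 0 (F = 0*4 = 0)
(F + 4)*(-11) = (0 + 4)*(-11) = 4*(-11) = -44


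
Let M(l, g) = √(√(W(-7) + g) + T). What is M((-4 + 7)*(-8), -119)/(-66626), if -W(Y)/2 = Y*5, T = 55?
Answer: -√(55 + 7*I)/66626 ≈ -0.00011154 - 7.0692e-6*I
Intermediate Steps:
W(Y) = -10*Y (W(Y) = -2*Y*5 = -10*Y)
M(l, g) = √(55 + √(70 + g)) (M(l, g) = √(√(-10*(-7) + g) + 55) = √(√(70 + g) + 55) = √(55 + √(70 + g)))
M((-4 + 7)*(-8), -119)/(-66626) = √(55 + √(70 - 119))/(-66626) = √(55 + √(-49))*(-1/66626) = √(55 + 7*I)*(-1/66626) = -√(55 + 7*I)/66626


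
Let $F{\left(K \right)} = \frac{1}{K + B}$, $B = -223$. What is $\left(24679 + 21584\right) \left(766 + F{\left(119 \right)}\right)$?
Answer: $\frac{3685449369}{104} \approx 3.5437 \cdot 10^{7}$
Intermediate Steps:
$F{\left(K \right)} = \frac{1}{-223 + K}$ ($F{\left(K \right)} = \frac{1}{K - 223} = \frac{1}{-223 + K}$)
$\left(24679 + 21584\right) \left(766 + F{\left(119 \right)}\right) = \left(24679 + 21584\right) \left(766 + \frac{1}{-223 + 119}\right) = 46263 \left(766 + \frac{1}{-104}\right) = 46263 \left(766 - \frac{1}{104}\right) = 46263 \cdot \frac{79663}{104} = \frac{3685449369}{104}$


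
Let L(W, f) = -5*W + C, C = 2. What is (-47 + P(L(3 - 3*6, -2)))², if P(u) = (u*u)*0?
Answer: 2209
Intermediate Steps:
L(W, f) = 2 - 5*W (L(W, f) = -5*W + 2 = 2 - 5*W)
P(u) = 0 (P(u) = u²*0 = 0)
(-47 + P(L(3 - 3*6, -2)))² = (-47 + 0)² = (-47)² = 2209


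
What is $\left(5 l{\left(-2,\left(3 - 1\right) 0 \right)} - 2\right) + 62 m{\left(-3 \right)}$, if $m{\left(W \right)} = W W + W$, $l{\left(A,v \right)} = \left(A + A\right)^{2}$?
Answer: $450$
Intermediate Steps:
$l{\left(A,v \right)} = 4 A^{2}$ ($l{\left(A,v \right)} = \left(2 A\right)^{2} = 4 A^{2}$)
$m{\left(W \right)} = W + W^{2}$ ($m{\left(W \right)} = W^{2} + W = W + W^{2}$)
$\left(5 l{\left(-2,\left(3 - 1\right) 0 \right)} - 2\right) + 62 m{\left(-3 \right)} = \left(5 \cdot 4 \left(-2\right)^{2} - 2\right) + 62 \left(- 3 \left(1 - 3\right)\right) = \left(5 \cdot 4 \cdot 4 - 2\right) + 62 \left(\left(-3\right) \left(-2\right)\right) = \left(5 \cdot 16 - 2\right) + 62 \cdot 6 = \left(80 - 2\right) + 372 = 78 + 372 = 450$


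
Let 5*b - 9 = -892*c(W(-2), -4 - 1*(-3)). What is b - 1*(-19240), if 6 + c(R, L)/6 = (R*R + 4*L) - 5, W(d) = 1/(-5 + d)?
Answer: 8642609/245 ≈ 35276.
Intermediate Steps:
c(R, L) = -66 + 6*R² + 24*L (c(R, L) = -36 + 6*((R*R + 4*L) - 5) = -36 + 6*((R² + 4*L) - 5) = -36 + 6*(-5 + R² + 4*L) = -36 + (-30 + 6*R² + 24*L) = -66 + 6*R² + 24*L)
b = 3928809/245 (b = 9/5 + (-892*(-66 + 6*(1/(-5 - 2))² + 24*(-4 - 1*(-3))))/5 = 9/5 + (-892*(-66 + 6*(1/(-7))² + 24*(-4 + 3)))/5 = 9/5 + (-892*(-66 + 6*(-⅐)² + 24*(-1)))/5 = 9/5 + (-892*(-66 + 6*(1/49) - 24))/5 = 9/5 + (-892*(-66 + 6/49 - 24))/5 = 9/5 + (-892*(-4404/49))/5 = 9/5 + (⅕)*(3928368/49) = 9/5 + 3928368/245 = 3928809/245 ≈ 16036.)
b - 1*(-19240) = 3928809/245 - 1*(-19240) = 3928809/245 + 19240 = 8642609/245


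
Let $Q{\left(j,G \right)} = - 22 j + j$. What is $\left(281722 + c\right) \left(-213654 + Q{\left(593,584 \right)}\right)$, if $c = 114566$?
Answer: $-89603490816$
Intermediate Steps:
$Q{\left(j,G \right)} = - 21 j$
$\left(281722 + c\right) \left(-213654 + Q{\left(593,584 \right)}\right) = \left(281722 + 114566\right) \left(-213654 - 12453\right) = 396288 \left(-213654 - 12453\right) = 396288 \left(-226107\right) = -89603490816$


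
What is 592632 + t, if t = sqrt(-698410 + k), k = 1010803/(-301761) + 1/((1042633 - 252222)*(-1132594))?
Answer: 592632 + I*sqrt(203056906327194601105511119535987722)/539203393264974 ≈ 5.9263e+5 + 835.71*I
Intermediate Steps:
k = -904885761144817363/270140900025751974 (k = 1010803*(-1/301761) - 1/1132594/790411 = -1010803/301761 + (1/790411)*(-1/1132594) = -1010803/301761 - 1/895214756134 = -904885761144817363/270140900025751974 ≈ -3.3497)
t = I*sqrt(203056906327194601105511119535987722)/539203393264974 (t = sqrt(-698410 - 904885761144817363/270140900025751974) = sqrt(-188670010872746580978703/270140900025751974) = I*sqrt(203056906327194601105511119535987722)/539203393264974 ≈ 835.71*I)
592632 + t = 592632 + I*sqrt(203056906327194601105511119535987722)/539203393264974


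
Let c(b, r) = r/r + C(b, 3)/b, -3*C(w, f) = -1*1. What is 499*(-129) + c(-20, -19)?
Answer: -3862201/60 ≈ -64370.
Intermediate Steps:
C(w, f) = ⅓ (C(w, f) = -(-1)/3 = -⅓*(-1) = ⅓)
c(b, r) = 1 + 1/(3*b) (c(b, r) = r/r + 1/(3*b) = 1 + 1/(3*b))
499*(-129) + c(-20, -19) = 499*(-129) + (⅓ - 20)/(-20) = -64371 - 1/20*(-59/3) = -64371 + 59/60 = -3862201/60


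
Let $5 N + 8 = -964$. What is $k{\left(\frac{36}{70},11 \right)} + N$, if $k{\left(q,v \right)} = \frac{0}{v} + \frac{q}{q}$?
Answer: $- \frac{967}{5} \approx -193.4$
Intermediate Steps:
$N = - \frac{972}{5}$ ($N = - \frac{8}{5} + \frac{1}{5} \left(-964\right) = - \frac{8}{5} - \frac{964}{5} = - \frac{972}{5} \approx -194.4$)
$k{\left(q,v \right)} = 1$ ($k{\left(q,v \right)} = 0 + 1 = 1$)
$k{\left(\frac{36}{70},11 \right)} + N = 1 - \frac{972}{5} = - \frac{967}{5}$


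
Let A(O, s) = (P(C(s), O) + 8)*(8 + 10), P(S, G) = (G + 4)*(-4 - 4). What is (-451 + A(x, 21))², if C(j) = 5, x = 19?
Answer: 13097161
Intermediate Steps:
P(S, G) = -32 - 8*G (P(S, G) = (4 + G)*(-8) = -32 - 8*G)
A(O, s) = -432 - 144*O (A(O, s) = ((-32 - 8*O) + 8)*(8 + 10) = (-24 - 8*O)*18 = -432 - 144*O)
(-451 + A(x, 21))² = (-451 + (-432 - 144*19))² = (-451 + (-432 - 2736))² = (-451 - 3168)² = (-3619)² = 13097161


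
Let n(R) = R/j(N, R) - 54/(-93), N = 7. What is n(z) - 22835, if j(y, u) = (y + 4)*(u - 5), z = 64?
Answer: -459403699/20119 ≈ -22834.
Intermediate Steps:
j(y, u) = (-5 + u)*(4 + y) (j(y, u) = (4 + y)*(-5 + u) = (-5 + u)*(4 + y))
n(R) = 18/31 + R/(-55 + 11*R) (n(R) = R/(-20 - 5*7 + 4*R + R*7) - 54/(-93) = R/(-20 - 35 + 4*R + 7*R) - 54*(-1/93) = R/(-55 + 11*R) + 18/31 = 18/31 + R/(-55 + 11*R))
n(z) - 22835 = (-990 + 229*64)/(341*(-5 + 64)) - 22835 = (1/341)*(-990 + 14656)/59 - 22835 = (1/341)*(1/59)*13666 - 22835 = 13666/20119 - 22835 = -459403699/20119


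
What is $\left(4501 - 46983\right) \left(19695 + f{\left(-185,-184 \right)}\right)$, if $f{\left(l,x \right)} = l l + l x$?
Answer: $-3736716720$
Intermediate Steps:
$f{\left(l,x \right)} = l^{2} + l x$
$\left(4501 - 46983\right) \left(19695 + f{\left(-185,-184 \right)}\right) = \left(4501 - 46983\right) \left(19695 - 185 \left(-185 - 184\right)\right) = - 42482 \left(19695 - -68265\right) = - 42482 \left(19695 + 68265\right) = \left(-42482\right) 87960 = -3736716720$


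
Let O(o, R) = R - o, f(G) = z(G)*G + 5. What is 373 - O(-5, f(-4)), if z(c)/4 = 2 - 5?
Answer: 315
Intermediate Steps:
z(c) = -12 (z(c) = 4*(2 - 5) = 4*(-3) = -12)
f(G) = 5 - 12*G (f(G) = -12*G + 5 = 5 - 12*G)
373 - O(-5, f(-4)) = 373 - ((5 - 12*(-4)) - 1*(-5)) = 373 - ((5 + 48) + 5) = 373 - (53 + 5) = 373 - 1*58 = 373 - 58 = 315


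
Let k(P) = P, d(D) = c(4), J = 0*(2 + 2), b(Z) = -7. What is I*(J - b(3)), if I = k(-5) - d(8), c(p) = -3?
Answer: -14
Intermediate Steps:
J = 0 (J = 0*4 = 0)
d(D) = -3
I = -2 (I = -5 - 1*(-3) = -5 + 3 = -2)
I*(J - b(3)) = -2*(0 - 1*(-7)) = -2*(0 + 7) = -2*7 = -14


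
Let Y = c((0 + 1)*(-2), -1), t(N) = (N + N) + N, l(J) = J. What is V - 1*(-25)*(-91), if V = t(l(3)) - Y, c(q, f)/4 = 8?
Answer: -2298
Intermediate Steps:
c(q, f) = 32 (c(q, f) = 4*8 = 32)
t(N) = 3*N (t(N) = 2*N + N = 3*N)
Y = 32
V = -23 (V = 3*3 - 1*32 = 9 - 32 = -23)
V - 1*(-25)*(-91) = -23 - 1*(-25)*(-91) = -23 + 25*(-91) = -23 - 2275 = -2298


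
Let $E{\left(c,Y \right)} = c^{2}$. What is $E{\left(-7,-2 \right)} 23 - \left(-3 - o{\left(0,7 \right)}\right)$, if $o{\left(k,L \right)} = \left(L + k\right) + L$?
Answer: $1144$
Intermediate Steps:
$o{\left(k,L \right)} = k + 2 L$
$E{\left(-7,-2 \right)} 23 - \left(-3 - o{\left(0,7 \right)}\right) = \left(-7\right)^{2} \cdot 23 + \left(\left(21 + \left(0 + 2 \cdot 7\right)\right) - 18\right) = 49 \cdot 23 + \left(\left(21 + \left(0 + 14\right)\right) - 18\right) = 1127 + \left(\left(21 + 14\right) - 18\right) = 1127 + \left(35 - 18\right) = 1127 + 17 = 1144$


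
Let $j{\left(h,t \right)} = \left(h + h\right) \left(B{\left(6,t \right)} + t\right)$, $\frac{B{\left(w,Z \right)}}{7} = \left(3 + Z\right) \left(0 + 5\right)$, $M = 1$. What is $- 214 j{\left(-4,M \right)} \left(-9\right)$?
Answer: $-2172528$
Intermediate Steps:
$B{\left(w,Z \right)} = 105 + 35 Z$ ($B{\left(w,Z \right)} = 7 \left(3 + Z\right) \left(0 + 5\right) = 7 \left(3 + Z\right) 5 = 7 \left(15 + 5 Z\right) = 105 + 35 Z$)
$j{\left(h,t \right)} = 2 h \left(105 + 36 t\right)$ ($j{\left(h,t \right)} = \left(h + h\right) \left(\left(105 + 35 t\right) + t\right) = 2 h \left(105 + 36 t\right)$)
$- 214 j{\left(-4,M \right)} \left(-9\right) = - 214 \cdot 6 \left(-4\right) \left(35 + 12 \cdot 1\right) \left(-9\right) = - 214 \cdot 6 \left(-4\right) \left(35 + 12\right) \left(-9\right) = - 214 \cdot 6 \left(-4\right) 47 \left(-9\right) = \left(-214\right) \left(-1128\right) \left(-9\right) = 241392 \left(-9\right) = -2172528$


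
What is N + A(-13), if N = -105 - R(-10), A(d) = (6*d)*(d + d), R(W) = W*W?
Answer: 1823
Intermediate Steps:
R(W) = W**2
A(d) = 12*d**2 (A(d) = (6*d)*(2*d) = 12*d**2)
N = -205 (N = -105 - 1*(-10)**2 = -105 - 1*100 = -105 - 100 = -205)
N + A(-13) = -205 + 12*(-13)**2 = -205 + 12*169 = -205 + 2028 = 1823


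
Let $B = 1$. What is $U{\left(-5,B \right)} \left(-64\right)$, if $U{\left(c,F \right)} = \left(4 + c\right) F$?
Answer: $64$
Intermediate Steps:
$U{\left(c,F \right)} = F \left(4 + c\right)$
$U{\left(-5,B \right)} \left(-64\right) = 1 \left(4 - 5\right) \left(-64\right) = 1 \left(-1\right) \left(-64\right) = \left(-1\right) \left(-64\right) = 64$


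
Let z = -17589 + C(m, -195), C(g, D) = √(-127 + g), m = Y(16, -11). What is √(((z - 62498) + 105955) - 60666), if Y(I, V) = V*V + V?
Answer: √(-34798 + I*√17) ≈ 0.011 + 186.54*I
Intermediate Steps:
Y(I, V) = V + V² (Y(I, V) = V² + V = V + V²)
m = 110 (m = -11*(1 - 11) = -11*(-10) = 110)
z = -17589 + I*√17 (z = -17589 + √(-127 + 110) = -17589 + √(-17) = -17589 + I*√17 ≈ -17589.0 + 4.1231*I)
√(((z - 62498) + 105955) - 60666) = √((((-17589 + I*√17) - 62498) + 105955) - 60666) = √(((-80087 + I*√17) + 105955) - 60666) = √((25868 + I*√17) - 60666) = √(-34798 + I*√17)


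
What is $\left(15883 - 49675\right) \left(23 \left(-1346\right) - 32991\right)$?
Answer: $2160964608$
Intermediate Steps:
$\left(15883 - 49675\right) \left(23 \left(-1346\right) - 32991\right) = - 33792 \left(-30958 - 32991\right) = \left(-33792\right) \left(-63949\right) = 2160964608$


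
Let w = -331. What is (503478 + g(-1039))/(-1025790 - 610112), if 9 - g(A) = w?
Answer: -251909/817951 ≈ -0.30798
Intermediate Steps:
g(A) = 340 (g(A) = 9 - 1*(-331) = 9 + 331 = 340)
(503478 + g(-1039))/(-1025790 - 610112) = (503478 + 340)/(-1025790 - 610112) = 503818/(-1635902) = 503818*(-1/1635902) = -251909/817951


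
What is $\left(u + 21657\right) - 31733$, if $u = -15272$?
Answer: $-25348$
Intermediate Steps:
$\left(u + 21657\right) - 31733 = \left(-15272 + 21657\right) - 31733 = 6385 - 31733 = -25348$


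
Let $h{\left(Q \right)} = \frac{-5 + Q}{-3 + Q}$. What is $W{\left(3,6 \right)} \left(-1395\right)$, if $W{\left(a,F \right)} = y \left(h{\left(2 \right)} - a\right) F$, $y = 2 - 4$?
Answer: $0$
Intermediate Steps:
$y = -2$ ($y = 2 - 4 = -2$)
$h{\left(Q \right)} = \frac{-5 + Q}{-3 + Q}$
$W{\left(a,F \right)} = F \left(-6 + 2 a\right)$ ($W{\left(a,F \right)} = - 2 \left(\frac{-5 + 2}{-3 + 2} - a\right) F = - 2 \left(\frac{1}{-1} \left(-3\right) - a\right) F = - 2 \left(\left(-1\right) \left(-3\right) - a\right) F = - 2 \left(3 - a\right) F = \left(-6 + 2 a\right) F = F \left(-6 + 2 a\right)$)
$W{\left(3,6 \right)} \left(-1395\right) = 2 \cdot 6 \left(-3 + 3\right) \left(-1395\right) = 2 \cdot 6 \cdot 0 \left(-1395\right) = 0 \left(-1395\right) = 0$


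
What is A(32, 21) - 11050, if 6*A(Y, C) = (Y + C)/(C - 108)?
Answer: -5768153/522 ≈ -11050.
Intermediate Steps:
A(Y, C) = (C + Y)/(6*(-108 + C)) (A(Y, C) = ((Y + C)/(C - 108))/6 = ((C + Y)/(-108 + C))/6 = (C + Y)/(6*(-108 + C)))
A(32, 21) - 11050 = (21 + 32)/(6*(-108 + 21)) - 11050 = (⅙)*53/(-87) - 11050 = (⅙)*(-1/87)*53 - 11050 = -53/522 - 11050 = -5768153/522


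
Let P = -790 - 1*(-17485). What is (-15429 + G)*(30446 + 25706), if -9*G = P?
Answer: -970531168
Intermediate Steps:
P = 16695 (P = -790 + 17485 = 16695)
G = -1855 (G = -1/9*16695 = -1855)
(-15429 + G)*(30446 + 25706) = (-15429 - 1855)*(30446 + 25706) = -17284*56152 = -970531168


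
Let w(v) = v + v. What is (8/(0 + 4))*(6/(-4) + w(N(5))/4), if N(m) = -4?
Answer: -7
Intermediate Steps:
w(v) = 2*v
(8/(0 + 4))*(6/(-4) + w(N(5))/4) = (8/(0 + 4))*(6/(-4) + (2*(-4))/4) = (8/4)*(6*(-¼) - 8*¼) = (8*(¼))*(-3/2 - 2) = 2*(-7/2) = -7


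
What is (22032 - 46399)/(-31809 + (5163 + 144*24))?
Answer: 24367/23190 ≈ 1.0508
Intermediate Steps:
(22032 - 46399)/(-31809 + (5163 + 144*24)) = -24367/(-31809 + (5163 + 3456)) = -24367/(-31809 + 8619) = -24367/(-23190) = -24367*(-1/23190) = 24367/23190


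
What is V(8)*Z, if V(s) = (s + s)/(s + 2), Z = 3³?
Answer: 216/5 ≈ 43.200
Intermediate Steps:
Z = 27
V(s) = 2*s/(2 + s) (V(s) = (2*s)/(2 + s) = 2*s/(2 + s))
V(8)*Z = (2*8/(2 + 8))*27 = (2*8/10)*27 = (2*8*(⅒))*27 = (8/5)*27 = 216/5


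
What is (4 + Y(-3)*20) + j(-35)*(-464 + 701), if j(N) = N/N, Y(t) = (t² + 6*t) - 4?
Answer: -19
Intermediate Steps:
Y(t) = -4 + t² + 6*t
j(N) = 1
(4 + Y(-3)*20) + j(-35)*(-464 + 701) = (4 + (-4 + (-3)² + 6*(-3))*20) + 1*(-464 + 701) = (4 + (-4 + 9 - 18)*20) + 1*237 = (4 - 13*20) + 237 = (4 - 260) + 237 = -256 + 237 = -19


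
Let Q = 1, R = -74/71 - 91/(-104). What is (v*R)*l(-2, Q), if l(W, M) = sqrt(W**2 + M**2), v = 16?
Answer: -190*sqrt(5)/71 ≈ -5.9838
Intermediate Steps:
R = -95/568 (R = -74*1/71 - 91*(-1/104) = -74/71 + 7/8 = -95/568 ≈ -0.16725)
l(W, M) = sqrt(M**2 + W**2)
(v*R)*l(-2, Q) = (16*(-95/568))*sqrt(1**2 + (-2)**2) = -190*sqrt(1 + 4)/71 = -190*sqrt(5)/71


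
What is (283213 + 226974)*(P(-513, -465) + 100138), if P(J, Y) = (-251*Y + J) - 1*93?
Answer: 110326408189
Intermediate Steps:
P(J, Y) = -93 + J - 251*Y (P(J, Y) = (J - 251*Y) - 93 = -93 + J - 251*Y)
(283213 + 226974)*(P(-513, -465) + 100138) = (283213 + 226974)*((-93 - 513 - 251*(-465)) + 100138) = 510187*((-93 - 513 + 116715) + 100138) = 510187*(116109 + 100138) = 510187*216247 = 110326408189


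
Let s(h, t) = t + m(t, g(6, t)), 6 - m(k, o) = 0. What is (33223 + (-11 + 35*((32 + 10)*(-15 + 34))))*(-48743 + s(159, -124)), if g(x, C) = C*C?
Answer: -2987459262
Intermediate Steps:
g(x, C) = C**2
m(k, o) = 6 (m(k, o) = 6 - 1*0 = 6 + 0 = 6)
s(h, t) = 6 + t (s(h, t) = t + 6 = 6 + t)
(33223 + (-11 + 35*((32 + 10)*(-15 + 34))))*(-48743 + s(159, -124)) = (33223 + (-11 + 35*((32 + 10)*(-15 + 34))))*(-48743 + (6 - 124)) = (33223 + (-11 + 35*(42*19)))*(-48743 - 118) = (33223 + (-11 + 35*798))*(-48861) = (33223 + (-11 + 27930))*(-48861) = (33223 + 27919)*(-48861) = 61142*(-48861) = -2987459262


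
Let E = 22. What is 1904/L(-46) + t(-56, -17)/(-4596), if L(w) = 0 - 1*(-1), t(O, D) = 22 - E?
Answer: 1904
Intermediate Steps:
t(O, D) = 0 (t(O, D) = 22 - 1*22 = 22 - 22 = 0)
L(w) = 1 (L(w) = 0 + 1 = 1)
1904/L(-46) + t(-56, -17)/(-4596) = 1904/1 + 0/(-4596) = 1904*1 + 0*(-1/4596) = 1904 + 0 = 1904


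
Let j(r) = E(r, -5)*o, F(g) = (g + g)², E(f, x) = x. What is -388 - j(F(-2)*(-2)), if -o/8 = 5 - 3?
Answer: -468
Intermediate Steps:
F(g) = 4*g² (F(g) = (2*g)² = 4*g²)
o = -16 (o = -8*(5 - 3) = -8*2 = -16)
j(r) = 80 (j(r) = -5*(-16) = 80)
-388 - j(F(-2)*(-2)) = -388 - 1*80 = -388 - 80 = -468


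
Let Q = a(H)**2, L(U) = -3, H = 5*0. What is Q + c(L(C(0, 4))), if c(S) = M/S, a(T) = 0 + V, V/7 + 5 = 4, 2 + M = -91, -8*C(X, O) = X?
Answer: 80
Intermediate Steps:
C(X, O) = -X/8
M = -93 (M = -2 - 91 = -93)
V = -7 (V = -35 + 7*4 = -35 + 28 = -7)
H = 0
a(T) = -7 (a(T) = 0 - 7 = -7)
c(S) = -93/S
Q = 49 (Q = (-7)**2 = 49)
Q + c(L(C(0, 4))) = 49 - 93/(-3) = 49 - 93*(-1/3) = 49 + 31 = 80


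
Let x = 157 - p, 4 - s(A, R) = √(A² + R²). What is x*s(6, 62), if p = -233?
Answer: 1560 - 780*√970 ≈ -22733.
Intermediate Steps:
s(A, R) = 4 - √(A² + R²)
x = 390 (x = 157 - 1*(-233) = 157 + 233 = 390)
x*s(6, 62) = 390*(4 - √(6² + 62²)) = 390*(4 - √(36 + 3844)) = 390*(4 - √3880) = 390*(4 - 2*√970) = 1560 - 780*√970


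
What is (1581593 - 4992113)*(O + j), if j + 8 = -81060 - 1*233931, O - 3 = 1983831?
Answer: -5691595144200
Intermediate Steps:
O = 1983834 (O = 3 + 1983831 = 1983834)
j = -314999 (j = -8 + (-81060 - 1*233931) = -8 + (-81060 - 233931) = -8 - 314991 = -314999)
(1581593 - 4992113)*(O + j) = (1581593 - 4992113)*(1983834 - 314999) = -3410520*1668835 = -5691595144200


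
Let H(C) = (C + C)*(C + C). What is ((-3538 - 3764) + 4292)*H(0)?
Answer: 0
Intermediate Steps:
H(C) = 4*C² (H(C) = (2*C)*(2*C) = 4*C²)
((-3538 - 3764) + 4292)*H(0) = ((-3538 - 3764) + 4292)*(4*0²) = (-7302 + 4292)*(4*0) = -3010*0 = 0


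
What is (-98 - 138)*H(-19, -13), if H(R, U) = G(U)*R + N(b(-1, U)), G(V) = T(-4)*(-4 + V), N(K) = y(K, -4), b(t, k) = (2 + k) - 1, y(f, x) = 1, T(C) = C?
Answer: 304676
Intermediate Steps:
b(t, k) = 1 + k
N(K) = 1
G(V) = 16 - 4*V (G(V) = -4*(-4 + V) = 16 - 4*V)
H(R, U) = 1 + R*(16 - 4*U) (H(R, U) = (16 - 4*U)*R + 1 = R*(16 - 4*U) + 1 = 1 + R*(16 - 4*U))
(-98 - 138)*H(-19, -13) = (-98 - 138)*(1 + 4*(-19)*(4 - 1*(-13))) = -236*(1 + 4*(-19)*(4 + 13)) = -236*(1 + 4*(-19)*17) = -236*(1 - 1292) = -236*(-1291) = 304676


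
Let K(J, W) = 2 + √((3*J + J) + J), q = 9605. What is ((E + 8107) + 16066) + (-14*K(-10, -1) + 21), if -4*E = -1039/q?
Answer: 928458759/38420 - 70*I*√2 ≈ 24166.0 - 98.995*I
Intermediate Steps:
E = 1039/38420 (E = -(-1039)/(4*9605) = -¼*(-1039/9605) = 1039/38420 ≈ 0.027043)
K(J, W) = 2 + √5*√J (K(J, W) = 2 + √(4*J + J) = 2 + √(5*J) = 2 + √5*√J)
((E + 8107) + 16066) + (-14*K(-10, -1) + 21) = ((1039/38420 + 8107) + 16066) + (-14*(2 + √5*√(-10)) + 21) = (311471979/38420 + 16066) + (-14*(2 + √5*(I*√10)) + 21) = 928727699/38420 + (-14*(2 + 5*I*√2) + 21) = 928727699/38420 + ((-28 - 70*I*√2) + 21) = 928727699/38420 + (-7 - 70*I*√2) = 928458759/38420 - 70*I*√2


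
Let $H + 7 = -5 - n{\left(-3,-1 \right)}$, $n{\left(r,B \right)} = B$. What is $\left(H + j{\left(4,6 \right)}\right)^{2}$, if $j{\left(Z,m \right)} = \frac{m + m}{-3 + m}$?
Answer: $49$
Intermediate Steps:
$j{\left(Z,m \right)} = \frac{2 m}{-3 + m}$
$H = -11$ ($H = -7 - 4 = -11$)
$\left(H + j{\left(4,6 \right)}\right)^{2} = \left(-11 + 2 \cdot 6 \frac{1}{-3 + 6}\right)^{2} = \left(-11 + 2 \cdot 6 \cdot \frac{1}{3}\right)^{2} = \left(-11 + 4\right)^{2} = \left(-7\right)^{2} = 49$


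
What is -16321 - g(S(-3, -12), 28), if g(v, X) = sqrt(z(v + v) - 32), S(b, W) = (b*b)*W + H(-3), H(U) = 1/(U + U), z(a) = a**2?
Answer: -16321 - sqrt(420913)/3 ≈ -16537.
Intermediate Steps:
H(U) = 1/(2*U)
S(b, W) = -1/6 + W*b**2 (S(b, W) = (b*b)*W + (1/2)/(-3) = b**2*W + (1/2)*(-1/3) = W*b**2 - 1/6 = -1/6 + W*b**2)
g(v, X) = sqrt(-32 + 4*v**2) (g(v, X) = sqrt((v + v)**2 - 32) = sqrt((2*v)**2 - 32) = sqrt(4*v**2 - 32) = sqrt(-32 + 4*v**2))
-16321 - g(S(-3, -12), 28) = -16321 - 2*sqrt(-8 + (-1/6 - 12*(-3)**2)**2) = -16321 - 2*sqrt(-8 + (-1/6 - 12*9)**2) = -16321 - 2*sqrt(-8 + (-1/6 - 108)**2) = -16321 - 2*sqrt(-8 + (-649/6)**2) = -16321 - 2*sqrt(-8 + 421201/36) = -16321 - 2*sqrt(420913/36) = -16321 - 2*sqrt(420913)/6 = -16321 - sqrt(420913)/3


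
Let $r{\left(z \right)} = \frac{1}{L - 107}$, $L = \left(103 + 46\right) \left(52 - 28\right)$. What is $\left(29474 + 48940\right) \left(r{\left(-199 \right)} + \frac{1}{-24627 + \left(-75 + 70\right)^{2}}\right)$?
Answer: $\frac{828561531}{42672169} \approx 19.417$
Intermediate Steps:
$L = 3576$ ($L = 149 \cdot 24 = 3576$)
$r{\left(z \right)} = \frac{1}{3469}$ ($r{\left(z \right)} = \frac{1}{3576 - 107} = \frac{1}{3469}$)
$\left(29474 + 48940\right) \left(r{\left(-199 \right)} + \frac{1}{-24627 + \left(-75 + 70\right)^{2}}\right) = \left(29474 + 48940\right) \left(\frac{1}{3469} + \frac{1}{-24627 + \left(-75 + 70\right)^{2}}\right) = 78414 \left(\frac{1}{3469} + \frac{1}{-24627 + \left(-5\right)^{2}}\right) = 78414 \left(\frac{1}{3469} + \frac{1}{-24627 + 25}\right) = 78414 \left(\frac{1}{3469} + \frac{1}{-24602}\right) = 78414 \left(\frac{1}{3469} - \frac{1}{24602}\right) = 78414 \cdot \frac{21133}{85344338} = \frac{828561531}{42672169}$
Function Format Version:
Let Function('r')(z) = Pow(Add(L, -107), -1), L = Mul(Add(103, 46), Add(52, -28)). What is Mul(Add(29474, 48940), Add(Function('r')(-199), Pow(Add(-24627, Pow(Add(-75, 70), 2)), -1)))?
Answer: Rational(828561531, 42672169) ≈ 19.417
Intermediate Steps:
L = 3576 (L = Mul(149, 24) = 3576)
Function('r')(z) = Rational(1, 3469) (Function('r')(z) = Pow(Add(3576, -107), -1) = Pow(3469, -1) = Rational(1, 3469))
Mul(Add(29474, 48940), Add(Function('r')(-199), Pow(Add(-24627, Pow(Add(-75, 70), 2)), -1))) = Mul(Add(29474, 48940), Add(Rational(1, 3469), Pow(Add(-24627, Pow(Add(-75, 70), 2)), -1))) = Mul(78414, Add(Rational(1, 3469), Pow(Add(-24627, Pow(-5, 2)), -1))) = Mul(78414, Add(Rational(1, 3469), Pow(Add(-24627, 25), -1))) = Mul(78414, Add(Rational(1, 3469), Pow(-24602, -1))) = Mul(78414, Add(Rational(1, 3469), Rational(-1, 24602))) = Mul(78414, Rational(21133, 85344338)) = Rational(828561531, 42672169)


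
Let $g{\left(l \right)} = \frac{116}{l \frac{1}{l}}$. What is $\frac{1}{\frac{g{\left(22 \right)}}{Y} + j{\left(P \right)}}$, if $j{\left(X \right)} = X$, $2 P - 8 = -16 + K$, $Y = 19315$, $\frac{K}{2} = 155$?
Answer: $\frac{19315}{2916681} \approx 0.0066223$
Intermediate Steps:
$K = 310$ ($K = 2 \cdot 155 = 310$)
$g{\left(l \right)} = 116$ ($g{\left(l \right)} = \frac{116}{1} = 116 \cdot 1 = 116$)
$P = 151$ ($P = 4 + \frac{-16 + 310}{2} = 4 + \frac{1}{2} \cdot 294 = 4 + 147 = 151$)
$\frac{1}{\frac{g{\left(22 \right)}}{Y} + j{\left(P \right)}} = \frac{1}{\frac{116}{19315} + 151} = \frac{1}{\frac{2916681}{19315}} = \frac{19315}{2916681}$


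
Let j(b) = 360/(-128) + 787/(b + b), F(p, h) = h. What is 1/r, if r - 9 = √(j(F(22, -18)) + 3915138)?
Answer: -1296/563764655 + 12*√563776319/563764655 ≈ 0.00050310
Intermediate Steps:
j(b) = -45/16 + 787/(2*b) (j(b) = 360*(-1/128) + 787/((2*b)) = -45/16 + 787*(1/(2*b)) = -45/16 + 787/(2*b))
r = 9 + √563776319/12 (r = 9 + √((1/16)*(6296 - 45*(-18))/(-18) + 3915138) = 9 + √((1/16)*(-1/18)*(6296 + 810) + 3915138) = 9 + √((1/16)*(-1/18)*7106 + 3915138) = 9 + √(-3553/144 + 3915138) = 9 + √(563776319/144) = 9 + √563776319/12 ≈ 1987.7)
1/r = 1/(9 + √563776319/12)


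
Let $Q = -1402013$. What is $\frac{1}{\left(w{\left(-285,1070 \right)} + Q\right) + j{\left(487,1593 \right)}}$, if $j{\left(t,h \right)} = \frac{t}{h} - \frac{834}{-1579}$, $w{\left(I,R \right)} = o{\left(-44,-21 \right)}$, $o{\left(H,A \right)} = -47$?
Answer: $- \frac{2515347}{3526665317285} \approx -7.1324 \cdot 10^{-7}$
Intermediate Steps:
$w{\left(I,R \right)} = -47$
$j{\left(t,h \right)} = \frac{834}{1579} + \frac{t}{h}$ ($j{\left(t,h \right)} = \frac{t}{h} - - \frac{834}{1579} = \frac{t}{h} + \frac{834}{1579} = \frac{834}{1579} + \frac{t}{h}$)
$\frac{1}{\left(w{\left(-285,1070 \right)} + Q\right) + j{\left(487,1593 \right)}} = \frac{1}{\left(-47 - 1402013\right) + \left(\frac{834}{1579} + \frac{487}{1593}\right)} = \frac{1}{-1402060 + \left(\frac{834}{1579} + 487 \cdot \frac{1}{1593}\right)} = \frac{1}{-1402060 + \left(\frac{834}{1579} + \frac{487}{1593}\right)} = \frac{1}{-1402060 + \frac{2097535}{2515347}} = \frac{1}{- \frac{3526665317285}{2515347}} = - \frac{2515347}{3526665317285}$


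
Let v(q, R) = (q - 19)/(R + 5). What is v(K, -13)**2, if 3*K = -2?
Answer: 3481/576 ≈ 6.0434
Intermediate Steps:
K = -2/3 (K = (1/3)*(-2) = -2/3 ≈ -0.66667)
v(q, R) = (-19 + q)/(5 + R)
v(K, -13)**2 = ((-19 - 2/3)/(5 - 13))**2 = (-59/3/(-8))**2 = (-1/8*(-59/3))**2 = (59/24)**2 = 3481/576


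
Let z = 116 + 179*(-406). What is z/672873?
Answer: -24186/224291 ≈ -0.10783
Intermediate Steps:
z = -72558 (z = 116 - 72674 = -72558)
z/672873 = -72558/672873 = -72558*1/672873 = -24186/224291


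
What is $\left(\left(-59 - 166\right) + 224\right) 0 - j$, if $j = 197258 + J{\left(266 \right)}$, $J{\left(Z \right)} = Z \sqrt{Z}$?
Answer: $-197258 - 266 \sqrt{266} \approx -2.016 \cdot 10^{5}$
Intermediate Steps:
$J{\left(Z \right)} = Z^{\frac{3}{2}}$
$j = 197258 + 266 \sqrt{266}$ ($j = 197258 + 266^{\frac{3}{2}} = 197258 + 266 \sqrt{266} \approx 2.016 \cdot 10^{5}$)
$\left(\left(-59 - 166\right) + 224\right) 0 - j = \left(\left(-59 - 166\right) + 224\right) 0 - \left(197258 + 266 \sqrt{266}\right) = \left(-225 + 224\right) 0 - \left(197258 + 266 \sqrt{266}\right) = \left(-1\right) 0 - \left(197258 + 266 \sqrt{266}\right) = 0 - \left(197258 + 266 \sqrt{266}\right) = -197258 - 266 \sqrt{266}$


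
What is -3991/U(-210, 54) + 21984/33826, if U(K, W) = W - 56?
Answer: 67521767/33826 ≈ 1996.2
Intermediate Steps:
U(K, W) = -56 + W
-3991/U(-210, 54) + 21984/33826 = -3991/(-56 + 54) + 21984/33826 = -3991/(-2) + 21984*(1/33826) = -3991*(-1/2) + 10992/16913 = 3991/2 + 10992/16913 = 67521767/33826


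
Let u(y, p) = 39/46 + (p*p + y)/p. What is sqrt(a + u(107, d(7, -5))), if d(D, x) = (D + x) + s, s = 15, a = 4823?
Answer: sqrt(2964143630)/782 ≈ 69.621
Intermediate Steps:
d(D, x) = 15 + D + x (d(D, x) = (D + x) + 15 = 15 + D + x)
u(y, p) = 39/46 + (y + p**2)/p (u(y, p) = 39*(1/46) + (p**2 + y)/p = 39/46 + (y + p**2)/p)
sqrt(a + u(107, d(7, -5))) = sqrt(4823 + (39/46 + (15 + 7 - 5) + 107/(15 + 7 - 5))) = sqrt(4823 + (39/46 + 17 + 107/17)) = sqrt(4823 + 18879/782) = sqrt(3790465/782) = sqrt(2964143630)/782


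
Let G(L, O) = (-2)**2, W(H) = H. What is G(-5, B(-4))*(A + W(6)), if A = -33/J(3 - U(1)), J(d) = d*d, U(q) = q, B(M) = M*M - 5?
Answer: -9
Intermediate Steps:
B(M) = -5 + M**2 (B(M) = M**2 - 5 = -5 + M**2)
J(d) = d**2
G(L, O) = 4
A = -33/4 (A = -33/(3 - 1*1)**2 = -33/(3 - 1)**2 = -33/(2**2) = -33/4 ≈ -8.2500)
G(-5, B(-4))*(A + W(6)) = 4*(-33/4 + 6) = 4*(-9/4) = -9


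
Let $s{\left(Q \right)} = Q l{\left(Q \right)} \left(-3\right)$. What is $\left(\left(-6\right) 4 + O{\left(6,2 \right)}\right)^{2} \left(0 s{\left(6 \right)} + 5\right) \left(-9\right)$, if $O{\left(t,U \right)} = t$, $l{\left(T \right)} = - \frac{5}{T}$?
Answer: $-14580$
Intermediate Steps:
$s{\left(Q \right)} = 15$ ($s{\left(Q \right)} = Q \left(- \frac{5}{Q}\right) \left(-3\right) = \left(-5\right) \left(-3\right) = 15$)
$\left(\left(-6\right) 4 + O{\left(6,2 \right)}\right)^{2} \left(0 s{\left(6 \right)} + 5\right) \left(-9\right) = \left(\left(-6\right) 4 + 6\right)^{2} \left(0 \cdot 15 + 5\right) \left(-9\right) = \left(-24 + 6\right)^{2} \left(0 + 5\right) \left(-9\right) = \left(-18\right)^{2} \cdot 5 \left(-9\right) = 324 \left(-45\right) = -14580$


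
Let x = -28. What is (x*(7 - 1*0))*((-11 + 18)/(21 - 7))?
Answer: -98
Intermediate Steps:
(x*(7 - 1*0))*((-11 + 18)/(21 - 7)) = (-28*(7 - 1*0))*((-11 + 18)/(21 - 7)) = (-28*(7 + 0))*(7/14) = (-28*7)*(7*(1/14)) = -196*½ = -98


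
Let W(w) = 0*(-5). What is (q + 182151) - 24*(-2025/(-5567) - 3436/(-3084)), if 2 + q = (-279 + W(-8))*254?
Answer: 159163955853/1430719 ≈ 1.1125e+5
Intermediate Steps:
W(w) = 0
q = -70868 (q = -2 + (-279 + 0)*254 = -2 - 279*254 = -2 - 70866 = -70868)
(q + 182151) - 24*(-2025/(-5567) - 3436/(-3084)) = (-70868 + 182151) - 24*(-2025/(-5567) - 3436/(-3084)) = 111283 - 24*(-2025*(-1/5567) - 3436*(-1/3084)) = 111283 - 24*(2025/5567 + 859/771) = 111283 - 24*6343328/4292157 = 111283 - 50746624/1430719 = 159163955853/1430719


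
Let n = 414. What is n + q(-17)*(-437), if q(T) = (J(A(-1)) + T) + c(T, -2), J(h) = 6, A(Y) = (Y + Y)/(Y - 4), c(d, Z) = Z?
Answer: 6095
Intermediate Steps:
A(Y) = 2*Y/(-4 + Y) (A(Y) = (2*Y)/(-4 + Y) = 2*Y/(-4 + Y))
q(T) = 4 + T (q(T) = (6 + T) - 2 = 4 + T)
n + q(-17)*(-437) = 414 + (4 - 17)*(-437) = 414 - 13*(-437) = 414 + 5681 = 6095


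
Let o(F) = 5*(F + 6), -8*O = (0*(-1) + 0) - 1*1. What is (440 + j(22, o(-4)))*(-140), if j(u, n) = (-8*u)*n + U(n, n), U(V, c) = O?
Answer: 369565/2 ≈ 1.8478e+5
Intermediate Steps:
O = ⅛ (O = -((0*(-1) + 0) - 1*1)/8 = -((0 + 0) - 1)/8 = -(0 - 1)/8 = -⅛*(-1) = ⅛ ≈ 0.12500)
U(V, c) = ⅛
o(F) = 30 + 5*F (o(F) = 5*(6 + F) = 30 + 5*F)
j(u, n) = ⅛ - 8*n*u (j(u, n) = (-8*u)*n + ⅛ = -8*n*u + ⅛ = ⅛ - 8*n*u)
(440 + j(22, o(-4)))*(-140) = (440 + (⅛ - 8*(30 + 5*(-4))*22))*(-140) = (440 + (⅛ - 8*(30 - 20)*22))*(-140) = (440 + (⅛ - 8*10*22))*(-140) = (440 + (⅛ - 1760))*(-140) = (440 - 14079/8)*(-140) = -10559/8*(-140) = 369565/2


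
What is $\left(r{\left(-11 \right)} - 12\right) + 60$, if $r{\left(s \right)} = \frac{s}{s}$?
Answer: $49$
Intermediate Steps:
$r{\left(s \right)} = 1$
$\left(r{\left(-11 \right)} - 12\right) + 60 = \left(1 - 12\right) + 60 = -11 + 60 = 49$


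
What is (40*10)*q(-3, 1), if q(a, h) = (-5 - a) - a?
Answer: 400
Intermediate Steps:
q(a, h) = -5 - 2*a
(40*10)*q(-3, 1) = (40*10)*(-5 - 2*(-3)) = 400*(-5 + 6) = 400*1 = 400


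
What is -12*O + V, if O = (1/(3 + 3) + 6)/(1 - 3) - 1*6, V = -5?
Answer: 104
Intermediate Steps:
O = -109/12 (O = (1/6 + 6)/(-2) - 6 = (1/6 + 6)*(-1/2) - 6 = (37/6)*(-1/2) - 6 = -37/12 - 6 = -109/12 ≈ -9.0833)
-12*O + V = -12*(-109/12) - 5 = 109 - 5 = 104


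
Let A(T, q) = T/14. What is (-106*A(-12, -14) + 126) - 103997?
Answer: -726461/7 ≈ -1.0378e+5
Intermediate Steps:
A(T, q) = T/14 (A(T, q) = T*(1/14) = T/14)
(-106*A(-12, -14) + 126) - 103997 = (-53*(-12)/7 + 126) - 103997 = (-106*(-6/7) + 126) - 103997 = (636/7 + 126) - 103997 = 1518/7 - 103997 = -726461/7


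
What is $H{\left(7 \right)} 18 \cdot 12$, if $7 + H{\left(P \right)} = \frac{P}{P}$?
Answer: $-1296$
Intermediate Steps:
$H{\left(P \right)} = -6$ ($H{\left(P \right)} = -7 + \frac{P}{P} = -7 + 1 = -6$)
$H{\left(7 \right)} 18 \cdot 12 = \left(-6\right) 18 \cdot 12 = \left(-108\right) 12 = -1296$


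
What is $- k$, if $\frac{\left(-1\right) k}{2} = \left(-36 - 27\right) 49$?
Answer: $-6174$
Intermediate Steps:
$k = 6174$ ($k = - 2 \left(-36 - 27\right) 49 = - 2 \left(\left(-63\right) 49\right) = \left(-2\right) \left(-3087\right) = 6174$)
$- k = \left(-1\right) 6174 = -6174$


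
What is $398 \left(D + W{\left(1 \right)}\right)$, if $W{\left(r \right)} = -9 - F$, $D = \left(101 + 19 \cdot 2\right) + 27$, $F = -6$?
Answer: $64874$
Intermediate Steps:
$D = 166$ ($D = \left(101 + 38\right) + 27 = 139 + 27 = 166$)
$W{\left(r \right)} = -3$ ($W{\left(r \right)} = -9 - -6 = -9 + 6 = -3$)
$398 \left(D + W{\left(1 \right)}\right) = 398 \left(166 - 3\right) = 398 \cdot 163 = 64874$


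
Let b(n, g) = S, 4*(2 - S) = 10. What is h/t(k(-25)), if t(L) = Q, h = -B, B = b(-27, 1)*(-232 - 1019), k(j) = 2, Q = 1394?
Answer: -1251/2788 ≈ -0.44871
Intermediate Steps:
S = -½ (S = 2 - ¼*10 = 2 - 5/2 = -½ ≈ -0.50000)
b(n, g) = -½
B = 1251/2 (B = -(-232 - 1019)/2 = -½*(-1251) = 1251/2 ≈ 625.50)
h = -1251/2 (h = -1*1251/2 = -1251/2 ≈ -625.50)
t(L) = 1394
h/t(k(-25)) = -1251/2/1394 = -1251/2*1/1394 = -1251/2788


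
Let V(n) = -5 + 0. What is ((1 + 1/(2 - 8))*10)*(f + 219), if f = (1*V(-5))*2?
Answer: 5225/3 ≈ 1741.7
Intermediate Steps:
V(n) = -5
f = -10 (f = (1*(-5))*2 = -5*2 = -10)
((1 + 1/(2 - 8))*10)*(f + 219) = ((1 + 1/(2 - 8))*10)*(-10 + 219) = ((1 + 1/(-6))*10)*209 = ((1 - 1/6)*10)*209 = ((5/6)*10)*209 = (25/3)*209 = 5225/3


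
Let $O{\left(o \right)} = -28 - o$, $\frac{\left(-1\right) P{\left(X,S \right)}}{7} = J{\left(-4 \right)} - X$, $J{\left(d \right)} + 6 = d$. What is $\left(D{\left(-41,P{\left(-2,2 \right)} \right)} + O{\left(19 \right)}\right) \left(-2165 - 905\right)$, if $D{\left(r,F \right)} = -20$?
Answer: $205690$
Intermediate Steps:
$J{\left(d \right)} = -6 + d$
$P{\left(X,S \right)} = 70 + 7 X$ ($P{\left(X,S \right)} = - 7 \left(\left(-6 - 4\right) - X\right) = - 7 \left(-10 - X\right) = 70 + 7 X$)
$\left(D{\left(-41,P{\left(-2,2 \right)} \right)} + O{\left(19 \right)}\right) \left(-2165 - 905\right) = \left(-20 - 47\right) \left(-2165 - 905\right) = \left(-20 - 47\right) \left(-3070\right) = \left(-67\right) \left(-3070\right) = 205690$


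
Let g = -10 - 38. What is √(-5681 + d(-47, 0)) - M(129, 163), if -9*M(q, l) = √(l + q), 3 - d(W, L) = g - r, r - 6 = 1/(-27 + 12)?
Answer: 2*√73/9 + I*√1265415/15 ≈ 1.8987 + 74.994*I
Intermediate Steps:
g = -48
r = 89/15 (r = 6 + 1/(-27 + 12) = 6 + 1/(-15) = 6 - 1/15 = 89/15 ≈ 5.9333)
d(W, L) = 854/15 (d(W, L) = 3 - (-48 - 1*89/15) = 3 - (-48 - 89/15) = 3 - 1*(-809/15) = 3 + 809/15 = 854/15)
M(q, l) = -√(l + q)/9
√(-5681 + d(-47, 0)) - M(129, 163) = √(-5681 + 854/15) - (-1)*√(163 + 129)/9 = √(-84361/15) - (-1)*√292/9 = I*√1265415/15 - (-1)*2*√73/9 = I*√1265415/15 - (-2)*√73/9 = I*√1265415/15 + 2*√73/9 = 2*√73/9 + I*√1265415/15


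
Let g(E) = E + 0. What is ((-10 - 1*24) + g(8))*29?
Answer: -754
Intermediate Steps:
g(E) = E
((-10 - 1*24) + g(8))*29 = ((-10 - 1*24) + 8)*29 = ((-10 - 24) + 8)*29 = (-34 + 8)*29 = -26*29 = -754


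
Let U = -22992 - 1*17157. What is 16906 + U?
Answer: -23243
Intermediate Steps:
U = -40149 (U = -22992 - 17157 = -40149)
16906 + U = 16906 - 40149 = -23243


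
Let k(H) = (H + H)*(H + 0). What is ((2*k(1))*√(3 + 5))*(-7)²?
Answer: 392*√2 ≈ 554.37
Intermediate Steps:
k(H) = 2*H² (k(H) = (2*H)*H = 2*H²)
((2*k(1))*√(3 + 5))*(-7)² = ((2*(2*1²))*√(3 + 5))*(-7)² = ((2*(2*1))*√8)*49 = ((2*2)*(2*√2))*49 = (4*(2*√2))*49 = (8*√2)*49 = 392*√2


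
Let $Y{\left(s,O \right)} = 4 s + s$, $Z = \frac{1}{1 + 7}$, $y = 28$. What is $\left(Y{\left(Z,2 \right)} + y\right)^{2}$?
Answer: $\frac{52441}{64} \approx 819.39$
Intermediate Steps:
$Z = \frac{1}{8} \approx 0.125$
$Y{\left(s,O \right)} = 5 s$
$\left(Y{\left(Z,2 \right)} + y\right)^{2} = \left(5 \cdot \frac{1}{8} + 28\right)^{2} = \left(\frac{5}{8} + 28\right)^{2} = \left(\frac{229}{8}\right)^{2} = \frac{52441}{64}$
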